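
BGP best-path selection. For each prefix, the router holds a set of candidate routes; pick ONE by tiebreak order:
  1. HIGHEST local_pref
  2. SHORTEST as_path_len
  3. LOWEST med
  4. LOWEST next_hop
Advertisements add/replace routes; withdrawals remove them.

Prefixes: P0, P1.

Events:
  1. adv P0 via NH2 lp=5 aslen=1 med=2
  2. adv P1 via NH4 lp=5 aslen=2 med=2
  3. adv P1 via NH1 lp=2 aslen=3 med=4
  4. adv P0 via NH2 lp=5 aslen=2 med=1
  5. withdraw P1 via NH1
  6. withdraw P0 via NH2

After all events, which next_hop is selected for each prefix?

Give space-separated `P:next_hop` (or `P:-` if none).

Op 1: best P0=NH2 P1=-
Op 2: best P0=NH2 P1=NH4
Op 3: best P0=NH2 P1=NH4
Op 4: best P0=NH2 P1=NH4
Op 5: best P0=NH2 P1=NH4
Op 6: best P0=- P1=NH4

Answer: P0:- P1:NH4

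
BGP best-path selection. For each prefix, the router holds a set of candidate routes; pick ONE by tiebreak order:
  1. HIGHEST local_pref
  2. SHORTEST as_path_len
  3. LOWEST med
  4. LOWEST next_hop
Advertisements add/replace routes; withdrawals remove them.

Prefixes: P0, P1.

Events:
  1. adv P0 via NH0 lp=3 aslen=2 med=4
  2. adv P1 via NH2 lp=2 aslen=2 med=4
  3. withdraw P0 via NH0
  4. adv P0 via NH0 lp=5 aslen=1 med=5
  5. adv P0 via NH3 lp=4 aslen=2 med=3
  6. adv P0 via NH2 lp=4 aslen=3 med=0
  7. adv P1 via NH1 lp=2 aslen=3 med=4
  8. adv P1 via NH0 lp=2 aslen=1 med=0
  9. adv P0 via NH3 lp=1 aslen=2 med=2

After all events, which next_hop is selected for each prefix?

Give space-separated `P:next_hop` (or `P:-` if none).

Op 1: best P0=NH0 P1=-
Op 2: best P0=NH0 P1=NH2
Op 3: best P0=- P1=NH2
Op 4: best P0=NH0 P1=NH2
Op 5: best P0=NH0 P1=NH2
Op 6: best P0=NH0 P1=NH2
Op 7: best P0=NH0 P1=NH2
Op 8: best P0=NH0 P1=NH0
Op 9: best P0=NH0 P1=NH0

Answer: P0:NH0 P1:NH0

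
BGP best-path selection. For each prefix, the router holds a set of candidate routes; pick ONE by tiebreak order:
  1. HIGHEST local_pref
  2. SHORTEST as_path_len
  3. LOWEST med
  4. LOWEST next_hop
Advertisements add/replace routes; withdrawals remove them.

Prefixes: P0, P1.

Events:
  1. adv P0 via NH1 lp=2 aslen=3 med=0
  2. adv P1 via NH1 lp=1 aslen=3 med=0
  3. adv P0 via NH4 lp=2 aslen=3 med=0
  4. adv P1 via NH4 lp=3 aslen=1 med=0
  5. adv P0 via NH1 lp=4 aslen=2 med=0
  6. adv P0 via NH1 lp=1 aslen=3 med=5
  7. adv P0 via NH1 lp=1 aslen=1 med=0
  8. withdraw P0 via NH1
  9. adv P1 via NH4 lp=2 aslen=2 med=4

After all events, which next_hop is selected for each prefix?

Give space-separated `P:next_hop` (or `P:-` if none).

Answer: P0:NH4 P1:NH4

Derivation:
Op 1: best P0=NH1 P1=-
Op 2: best P0=NH1 P1=NH1
Op 3: best P0=NH1 P1=NH1
Op 4: best P0=NH1 P1=NH4
Op 5: best P0=NH1 P1=NH4
Op 6: best P0=NH4 P1=NH4
Op 7: best P0=NH4 P1=NH4
Op 8: best P0=NH4 P1=NH4
Op 9: best P0=NH4 P1=NH4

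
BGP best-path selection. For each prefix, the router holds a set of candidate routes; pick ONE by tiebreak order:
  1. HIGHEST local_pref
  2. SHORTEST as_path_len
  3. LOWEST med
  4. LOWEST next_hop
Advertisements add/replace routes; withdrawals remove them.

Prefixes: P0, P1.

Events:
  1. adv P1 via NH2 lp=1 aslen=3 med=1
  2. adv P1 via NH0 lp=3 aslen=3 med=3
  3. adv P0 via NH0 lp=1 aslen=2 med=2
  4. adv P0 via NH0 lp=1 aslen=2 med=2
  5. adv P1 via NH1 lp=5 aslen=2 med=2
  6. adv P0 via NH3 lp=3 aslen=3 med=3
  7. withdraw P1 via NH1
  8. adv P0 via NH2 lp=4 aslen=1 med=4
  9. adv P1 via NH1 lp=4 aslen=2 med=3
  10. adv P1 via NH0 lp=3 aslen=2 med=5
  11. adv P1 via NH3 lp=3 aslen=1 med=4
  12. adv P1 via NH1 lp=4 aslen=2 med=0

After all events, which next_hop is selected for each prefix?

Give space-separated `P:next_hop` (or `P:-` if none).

Op 1: best P0=- P1=NH2
Op 2: best P0=- P1=NH0
Op 3: best P0=NH0 P1=NH0
Op 4: best P0=NH0 P1=NH0
Op 5: best P0=NH0 P1=NH1
Op 6: best P0=NH3 P1=NH1
Op 7: best P0=NH3 P1=NH0
Op 8: best P0=NH2 P1=NH0
Op 9: best P0=NH2 P1=NH1
Op 10: best P0=NH2 P1=NH1
Op 11: best P0=NH2 P1=NH1
Op 12: best P0=NH2 P1=NH1

Answer: P0:NH2 P1:NH1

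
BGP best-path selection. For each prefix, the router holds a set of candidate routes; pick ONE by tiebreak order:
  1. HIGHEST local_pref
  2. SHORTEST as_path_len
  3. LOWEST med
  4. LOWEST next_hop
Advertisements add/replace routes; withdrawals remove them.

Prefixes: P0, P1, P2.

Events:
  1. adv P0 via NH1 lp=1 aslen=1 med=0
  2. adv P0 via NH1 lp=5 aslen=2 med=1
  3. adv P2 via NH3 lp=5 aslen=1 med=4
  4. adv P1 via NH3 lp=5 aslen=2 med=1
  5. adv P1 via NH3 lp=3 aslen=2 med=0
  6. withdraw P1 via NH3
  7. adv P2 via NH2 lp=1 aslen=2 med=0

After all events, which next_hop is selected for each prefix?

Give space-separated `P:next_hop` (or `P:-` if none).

Answer: P0:NH1 P1:- P2:NH3

Derivation:
Op 1: best P0=NH1 P1=- P2=-
Op 2: best P0=NH1 P1=- P2=-
Op 3: best P0=NH1 P1=- P2=NH3
Op 4: best P0=NH1 P1=NH3 P2=NH3
Op 5: best P0=NH1 P1=NH3 P2=NH3
Op 6: best P0=NH1 P1=- P2=NH3
Op 7: best P0=NH1 P1=- P2=NH3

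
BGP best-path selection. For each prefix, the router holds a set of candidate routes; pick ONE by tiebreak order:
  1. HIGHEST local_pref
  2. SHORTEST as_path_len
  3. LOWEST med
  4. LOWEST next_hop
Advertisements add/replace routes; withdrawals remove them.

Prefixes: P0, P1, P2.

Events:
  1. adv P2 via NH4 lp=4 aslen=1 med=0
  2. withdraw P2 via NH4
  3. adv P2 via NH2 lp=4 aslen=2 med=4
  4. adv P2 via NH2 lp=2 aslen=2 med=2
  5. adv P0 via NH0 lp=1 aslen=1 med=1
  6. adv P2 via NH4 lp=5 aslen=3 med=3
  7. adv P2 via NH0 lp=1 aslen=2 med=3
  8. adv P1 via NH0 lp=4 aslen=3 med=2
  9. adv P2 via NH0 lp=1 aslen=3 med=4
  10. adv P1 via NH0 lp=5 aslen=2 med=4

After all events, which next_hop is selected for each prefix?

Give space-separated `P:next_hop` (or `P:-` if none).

Answer: P0:NH0 P1:NH0 P2:NH4

Derivation:
Op 1: best P0=- P1=- P2=NH4
Op 2: best P0=- P1=- P2=-
Op 3: best P0=- P1=- P2=NH2
Op 4: best P0=- P1=- P2=NH2
Op 5: best P0=NH0 P1=- P2=NH2
Op 6: best P0=NH0 P1=- P2=NH4
Op 7: best P0=NH0 P1=- P2=NH4
Op 8: best P0=NH0 P1=NH0 P2=NH4
Op 9: best P0=NH0 P1=NH0 P2=NH4
Op 10: best P0=NH0 P1=NH0 P2=NH4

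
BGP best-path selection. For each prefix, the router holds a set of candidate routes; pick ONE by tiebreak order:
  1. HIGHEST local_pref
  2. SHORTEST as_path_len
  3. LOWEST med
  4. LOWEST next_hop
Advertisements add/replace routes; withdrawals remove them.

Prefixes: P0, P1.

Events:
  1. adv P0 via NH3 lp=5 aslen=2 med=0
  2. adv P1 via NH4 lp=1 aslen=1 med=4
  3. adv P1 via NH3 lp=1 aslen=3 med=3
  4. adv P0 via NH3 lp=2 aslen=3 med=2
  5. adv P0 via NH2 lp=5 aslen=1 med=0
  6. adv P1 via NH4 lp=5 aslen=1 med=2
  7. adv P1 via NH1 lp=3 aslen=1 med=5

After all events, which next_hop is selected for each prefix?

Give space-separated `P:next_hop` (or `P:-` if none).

Op 1: best P0=NH3 P1=-
Op 2: best P0=NH3 P1=NH4
Op 3: best P0=NH3 P1=NH4
Op 4: best P0=NH3 P1=NH4
Op 5: best P0=NH2 P1=NH4
Op 6: best P0=NH2 P1=NH4
Op 7: best P0=NH2 P1=NH4

Answer: P0:NH2 P1:NH4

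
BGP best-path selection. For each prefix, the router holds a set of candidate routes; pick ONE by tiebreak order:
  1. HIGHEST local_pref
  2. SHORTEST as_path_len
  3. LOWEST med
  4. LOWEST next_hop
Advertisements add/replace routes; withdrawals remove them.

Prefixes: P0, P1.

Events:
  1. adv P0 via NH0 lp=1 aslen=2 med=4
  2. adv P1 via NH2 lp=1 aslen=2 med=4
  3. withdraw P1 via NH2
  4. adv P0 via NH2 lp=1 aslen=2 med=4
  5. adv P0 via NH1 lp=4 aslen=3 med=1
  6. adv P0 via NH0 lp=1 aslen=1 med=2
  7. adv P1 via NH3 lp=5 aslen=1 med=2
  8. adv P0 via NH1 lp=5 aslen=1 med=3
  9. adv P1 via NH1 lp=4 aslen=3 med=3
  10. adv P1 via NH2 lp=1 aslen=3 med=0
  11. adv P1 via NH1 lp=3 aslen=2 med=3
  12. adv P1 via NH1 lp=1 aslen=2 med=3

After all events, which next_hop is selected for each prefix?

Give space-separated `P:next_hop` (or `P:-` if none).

Answer: P0:NH1 P1:NH3

Derivation:
Op 1: best P0=NH0 P1=-
Op 2: best P0=NH0 P1=NH2
Op 3: best P0=NH0 P1=-
Op 4: best P0=NH0 P1=-
Op 5: best P0=NH1 P1=-
Op 6: best P0=NH1 P1=-
Op 7: best P0=NH1 P1=NH3
Op 8: best P0=NH1 P1=NH3
Op 9: best P0=NH1 P1=NH3
Op 10: best P0=NH1 P1=NH3
Op 11: best P0=NH1 P1=NH3
Op 12: best P0=NH1 P1=NH3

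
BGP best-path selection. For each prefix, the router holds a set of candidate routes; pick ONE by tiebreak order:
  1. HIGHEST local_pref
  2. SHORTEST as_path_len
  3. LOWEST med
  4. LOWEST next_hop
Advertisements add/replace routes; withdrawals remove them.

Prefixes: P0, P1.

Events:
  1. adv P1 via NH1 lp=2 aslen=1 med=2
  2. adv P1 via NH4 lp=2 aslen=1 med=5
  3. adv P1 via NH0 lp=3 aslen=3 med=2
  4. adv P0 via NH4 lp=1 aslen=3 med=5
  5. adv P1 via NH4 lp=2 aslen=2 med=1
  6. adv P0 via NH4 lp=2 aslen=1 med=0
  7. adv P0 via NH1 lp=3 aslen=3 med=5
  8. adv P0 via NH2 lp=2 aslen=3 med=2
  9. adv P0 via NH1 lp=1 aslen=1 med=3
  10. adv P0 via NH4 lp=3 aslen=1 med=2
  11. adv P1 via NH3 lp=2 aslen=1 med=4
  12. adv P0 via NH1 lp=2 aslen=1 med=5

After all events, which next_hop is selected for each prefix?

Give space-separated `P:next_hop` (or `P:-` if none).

Op 1: best P0=- P1=NH1
Op 2: best P0=- P1=NH1
Op 3: best P0=- P1=NH0
Op 4: best P0=NH4 P1=NH0
Op 5: best P0=NH4 P1=NH0
Op 6: best P0=NH4 P1=NH0
Op 7: best P0=NH1 P1=NH0
Op 8: best P0=NH1 P1=NH0
Op 9: best P0=NH4 P1=NH0
Op 10: best P0=NH4 P1=NH0
Op 11: best P0=NH4 P1=NH0
Op 12: best P0=NH4 P1=NH0

Answer: P0:NH4 P1:NH0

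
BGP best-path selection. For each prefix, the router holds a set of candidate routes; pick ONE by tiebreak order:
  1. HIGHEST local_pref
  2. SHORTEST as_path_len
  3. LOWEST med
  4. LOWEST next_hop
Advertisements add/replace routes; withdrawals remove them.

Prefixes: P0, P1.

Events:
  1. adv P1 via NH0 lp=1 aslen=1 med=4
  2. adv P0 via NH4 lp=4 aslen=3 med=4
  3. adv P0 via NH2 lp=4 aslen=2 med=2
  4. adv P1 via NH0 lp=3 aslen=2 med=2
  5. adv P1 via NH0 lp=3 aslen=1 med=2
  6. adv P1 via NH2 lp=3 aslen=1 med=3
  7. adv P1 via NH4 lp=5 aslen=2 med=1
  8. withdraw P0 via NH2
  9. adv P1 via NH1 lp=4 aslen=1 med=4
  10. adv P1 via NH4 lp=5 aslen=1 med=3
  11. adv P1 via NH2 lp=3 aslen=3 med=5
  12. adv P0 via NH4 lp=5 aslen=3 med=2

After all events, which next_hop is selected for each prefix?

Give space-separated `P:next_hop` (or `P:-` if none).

Answer: P0:NH4 P1:NH4

Derivation:
Op 1: best P0=- P1=NH0
Op 2: best P0=NH4 P1=NH0
Op 3: best P0=NH2 P1=NH0
Op 4: best P0=NH2 P1=NH0
Op 5: best P0=NH2 P1=NH0
Op 6: best P0=NH2 P1=NH0
Op 7: best P0=NH2 P1=NH4
Op 8: best P0=NH4 P1=NH4
Op 9: best P0=NH4 P1=NH4
Op 10: best P0=NH4 P1=NH4
Op 11: best P0=NH4 P1=NH4
Op 12: best P0=NH4 P1=NH4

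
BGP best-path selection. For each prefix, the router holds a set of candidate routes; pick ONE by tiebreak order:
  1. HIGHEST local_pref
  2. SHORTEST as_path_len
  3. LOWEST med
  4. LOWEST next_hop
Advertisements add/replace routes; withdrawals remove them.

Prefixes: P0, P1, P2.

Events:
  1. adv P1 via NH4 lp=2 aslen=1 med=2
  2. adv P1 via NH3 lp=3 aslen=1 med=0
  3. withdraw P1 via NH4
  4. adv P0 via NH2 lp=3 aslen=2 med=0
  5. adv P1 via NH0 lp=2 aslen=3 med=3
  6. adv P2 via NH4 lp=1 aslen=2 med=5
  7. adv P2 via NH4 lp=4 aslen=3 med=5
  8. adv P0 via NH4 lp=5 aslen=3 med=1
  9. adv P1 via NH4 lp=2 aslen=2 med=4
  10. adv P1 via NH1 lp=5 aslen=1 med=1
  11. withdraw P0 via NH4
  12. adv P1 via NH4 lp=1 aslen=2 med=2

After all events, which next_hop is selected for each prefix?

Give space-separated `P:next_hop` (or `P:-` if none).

Op 1: best P0=- P1=NH4 P2=-
Op 2: best P0=- P1=NH3 P2=-
Op 3: best P0=- P1=NH3 P2=-
Op 4: best P0=NH2 P1=NH3 P2=-
Op 5: best P0=NH2 P1=NH3 P2=-
Op 6: best P0=NH2 P1=NH3 P2=NH4
Op 7: best P0=NH2 P1=NH3 P2=NH4
Op 8: best P0=NH4 P1=NH3 P2=NH4
Op 9: best P0=NH4 P1=NH3 P2=NH4
Op 10: best P0=NH4 P1=NH1 P2=NH4
Op 11: best P0=NH2 P1=NH1 P2=NH4
Op 12: best P0=NH2 P1=NH1 P2=NH4

Answer: P0:NH2 P1:NH1 P2:NH4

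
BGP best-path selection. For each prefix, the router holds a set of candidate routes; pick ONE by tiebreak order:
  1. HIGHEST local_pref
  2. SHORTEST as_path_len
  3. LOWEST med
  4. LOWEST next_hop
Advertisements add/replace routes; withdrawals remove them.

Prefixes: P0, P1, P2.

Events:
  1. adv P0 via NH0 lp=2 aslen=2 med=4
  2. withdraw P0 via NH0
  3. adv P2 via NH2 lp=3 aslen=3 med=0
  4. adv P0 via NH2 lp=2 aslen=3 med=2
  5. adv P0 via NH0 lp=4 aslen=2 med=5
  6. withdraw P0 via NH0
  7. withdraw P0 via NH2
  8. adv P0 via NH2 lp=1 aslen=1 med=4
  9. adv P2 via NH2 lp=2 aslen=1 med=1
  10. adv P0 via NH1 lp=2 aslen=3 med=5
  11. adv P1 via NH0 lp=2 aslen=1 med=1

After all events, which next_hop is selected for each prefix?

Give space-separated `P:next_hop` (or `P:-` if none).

Op 1: best P0=NH0 P1=- P2=-
Op 2: best P0=- P1=- P2=-
Op 3: best P0=- P1=- P2=NH2
Op 4: best P0=NH2 P1=- P2=NH2
Op 5: best P0=NH0 P1=- P2=NH2
Op 6: best P0=NH2 P1=- P2=NH2
Op 7: best P0=- P1=- P2=NH2
Op 8: best P0=NH2 P1=- P2=NH2
Op 9: best P0=NH2 P1=- P2=NH2
Op 10: best P0=NH1 P1=- P2=NH2
Op 11: best P0=NH1 P1=NH0 P2=NH2

Answer: P0:NH1 P1:NH0 P2:NH2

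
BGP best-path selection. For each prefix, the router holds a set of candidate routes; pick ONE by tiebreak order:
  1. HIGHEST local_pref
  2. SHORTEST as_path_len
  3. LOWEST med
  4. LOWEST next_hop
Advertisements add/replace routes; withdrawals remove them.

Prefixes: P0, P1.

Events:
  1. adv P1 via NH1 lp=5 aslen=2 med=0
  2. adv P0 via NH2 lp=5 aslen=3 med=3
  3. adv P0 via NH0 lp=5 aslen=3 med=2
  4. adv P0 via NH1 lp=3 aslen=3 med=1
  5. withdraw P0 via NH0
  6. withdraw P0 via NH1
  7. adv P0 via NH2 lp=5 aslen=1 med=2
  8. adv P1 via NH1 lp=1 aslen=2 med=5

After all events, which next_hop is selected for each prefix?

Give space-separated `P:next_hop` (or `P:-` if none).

Op 1: best P0=- P1=NH1
Op 2: best P0=NH2 P1=NH1
Op 3: best P0=NH0 P1=NH1
Op 4: best P0=NH0 P1=NH1
Op 5: best P0=NH2 P1=NH1
Op 6: best P0=NH2 P1=NH1
Op 7: best P0=NH2 P1=NH1
Op 8: best P0=NH2 P1=NH1

Answer: P0:NH2 P1:NH1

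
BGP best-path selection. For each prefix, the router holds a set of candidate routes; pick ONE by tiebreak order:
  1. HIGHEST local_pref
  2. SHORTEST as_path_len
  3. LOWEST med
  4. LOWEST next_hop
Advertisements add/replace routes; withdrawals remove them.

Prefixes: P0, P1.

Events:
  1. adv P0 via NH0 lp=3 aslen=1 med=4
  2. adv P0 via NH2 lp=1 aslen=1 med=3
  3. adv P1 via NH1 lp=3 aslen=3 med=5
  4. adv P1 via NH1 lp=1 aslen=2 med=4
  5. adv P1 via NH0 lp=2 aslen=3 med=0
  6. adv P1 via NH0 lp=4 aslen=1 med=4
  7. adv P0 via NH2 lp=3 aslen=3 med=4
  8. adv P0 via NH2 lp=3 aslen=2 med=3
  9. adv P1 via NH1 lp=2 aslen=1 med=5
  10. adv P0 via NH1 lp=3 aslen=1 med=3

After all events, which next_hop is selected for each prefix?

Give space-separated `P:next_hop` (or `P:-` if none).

Answer: P0:NH1 P1:NH0

Derivation:
Op 1: best P0=NH0 P1=-
Op 2: best P0=NH0 P1=-
Op 3: best P0=NH0 P1=NH1
Op 4: best P0=NH0 P1=NH1
Op 5: best P0=NH0 P1=NH0
Op 6: best P0=NH0 P1=NH0
Op 7: best P0=NH0 P1=NH0
Op 8: best P0=NH0 P1=NH0
Op 9: best P0=NH0 P1=NH0
Op 10: best P0=NH1 P1=NH0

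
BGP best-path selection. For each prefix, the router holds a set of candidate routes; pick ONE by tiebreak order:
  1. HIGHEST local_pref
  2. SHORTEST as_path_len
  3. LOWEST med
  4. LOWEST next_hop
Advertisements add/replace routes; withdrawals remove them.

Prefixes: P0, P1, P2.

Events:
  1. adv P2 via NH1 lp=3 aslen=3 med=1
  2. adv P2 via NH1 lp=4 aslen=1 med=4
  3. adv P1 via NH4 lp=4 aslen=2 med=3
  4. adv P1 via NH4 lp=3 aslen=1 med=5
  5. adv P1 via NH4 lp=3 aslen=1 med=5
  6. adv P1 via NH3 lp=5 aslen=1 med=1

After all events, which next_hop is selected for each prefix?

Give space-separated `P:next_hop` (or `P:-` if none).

Answer: P0:- P1:NH3 P2:NH1

Derivation:
Op 1: best P0=- P1=- P2=NH1
Op 2: best P0=- P1=- P2=NH1
Op 3: best P0=- P1=NH4 P2=NH1
Op 4: best P0=- P1=NH4 P2=NH1
Op 5: best P0=- P1=NH4 P2=NH1
Op 6: best P0=- P1=NH3 P2=NH1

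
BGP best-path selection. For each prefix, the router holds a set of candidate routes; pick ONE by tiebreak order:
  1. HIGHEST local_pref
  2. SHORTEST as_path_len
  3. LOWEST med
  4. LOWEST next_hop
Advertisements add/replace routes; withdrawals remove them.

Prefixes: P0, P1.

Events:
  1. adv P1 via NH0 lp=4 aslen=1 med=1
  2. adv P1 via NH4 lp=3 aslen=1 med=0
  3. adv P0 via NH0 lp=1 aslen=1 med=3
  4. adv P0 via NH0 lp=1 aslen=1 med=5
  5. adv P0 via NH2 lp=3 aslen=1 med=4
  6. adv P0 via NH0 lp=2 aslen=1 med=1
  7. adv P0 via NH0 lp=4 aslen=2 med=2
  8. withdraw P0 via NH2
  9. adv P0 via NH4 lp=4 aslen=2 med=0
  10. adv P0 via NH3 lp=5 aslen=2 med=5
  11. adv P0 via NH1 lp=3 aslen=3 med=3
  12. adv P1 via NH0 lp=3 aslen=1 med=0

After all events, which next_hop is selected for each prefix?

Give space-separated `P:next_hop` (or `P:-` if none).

Op 1: best P0=- P1=NH0
Op 2: best P0=- P1=NH0
Op 3: best P0=NH0 P1=NH0
Op 4: best P0=NH0 P1=NH0
Op 5: best P0=NH2 P1=NH0
Op 6: best P0=NH2 P1=NH0
Op 7: best P0=NH0 P1=NH0
Op 8: best P0=NH0 P1=NH0
Op 9: best P0=NH4 P1=NH0
Op 10: best P0=NH3 P1=NH0
Op 11: best P0=NH3 P1=NH0
Op 12: best P0=NH3 P1=NH0

Answer: P0:NH3 P1:NH0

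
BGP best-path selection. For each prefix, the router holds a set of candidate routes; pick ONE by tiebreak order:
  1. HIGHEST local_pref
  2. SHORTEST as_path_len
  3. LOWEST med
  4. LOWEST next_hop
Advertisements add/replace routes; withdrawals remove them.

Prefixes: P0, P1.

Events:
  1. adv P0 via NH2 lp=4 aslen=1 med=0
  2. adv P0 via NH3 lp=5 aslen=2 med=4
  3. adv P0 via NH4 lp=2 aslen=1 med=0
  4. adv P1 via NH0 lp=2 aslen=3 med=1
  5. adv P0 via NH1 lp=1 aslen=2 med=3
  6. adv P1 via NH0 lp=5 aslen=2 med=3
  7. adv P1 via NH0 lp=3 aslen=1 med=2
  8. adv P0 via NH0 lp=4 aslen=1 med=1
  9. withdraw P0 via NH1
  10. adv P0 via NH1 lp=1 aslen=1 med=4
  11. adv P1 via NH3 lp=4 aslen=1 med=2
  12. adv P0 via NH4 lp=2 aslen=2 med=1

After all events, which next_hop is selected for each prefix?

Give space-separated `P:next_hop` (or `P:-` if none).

Op 1: best P0=NH2 P1=-
Op 2: best P0=NH3 P1=-
Op 3: best P0=NH3 P1=-
Op 4: best P0=NH3 P1=NH0
Op 5: best P0=NH3 P1=NH0
Op 6: best P0=NH3 P1=NH0
Op 7: best P0=NH3 P1=NH0
Op 8: best P0=NH3 P1=NH0
Op 9: best P0=NH3 P1=NH0
Op 10: best P0=NH3 P1=NH0
Op 11: best P0=NH3 P1=NH3
Op 12: best P0=NH3 P1=NH3

Answer: P0:NH3 P1:NH3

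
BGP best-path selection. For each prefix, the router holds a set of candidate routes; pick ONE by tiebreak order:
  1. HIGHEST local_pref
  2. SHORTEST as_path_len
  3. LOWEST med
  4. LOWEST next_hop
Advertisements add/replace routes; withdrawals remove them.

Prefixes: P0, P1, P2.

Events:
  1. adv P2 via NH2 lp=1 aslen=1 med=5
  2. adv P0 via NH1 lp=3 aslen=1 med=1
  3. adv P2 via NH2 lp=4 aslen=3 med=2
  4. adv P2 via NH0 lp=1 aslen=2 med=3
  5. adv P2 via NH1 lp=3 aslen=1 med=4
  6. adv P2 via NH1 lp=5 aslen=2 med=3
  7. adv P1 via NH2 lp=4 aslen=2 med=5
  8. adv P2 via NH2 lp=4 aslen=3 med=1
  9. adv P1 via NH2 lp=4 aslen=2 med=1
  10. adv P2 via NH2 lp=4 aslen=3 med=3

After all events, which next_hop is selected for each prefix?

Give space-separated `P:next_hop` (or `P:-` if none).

Op 1: best P0=- P1=- P2=NH2
Op 2: best P0=NH1 P1=- P2=NH2
Op 3: best P0=NH1 P1=- P2=NH2
Op 4: best P0=NH1 P1=- P2=NH2
Op 5: best P0=NH1 P1=- P2=NH2
Op 6: best P0=NH1 P1=- P2=NH1
Op 7: best P0=NH1 P1=NH2 P2=NH1
Op 8: best P0=NH1 P1=NH2 P2=NH1
Op 9: best P0=NH1 P1=NH2 P2=NH1
Op 10: best P0=NH1 P1=NH2 P2=NH1

Answer: P0:NH1 P1:NH2 P2:NH1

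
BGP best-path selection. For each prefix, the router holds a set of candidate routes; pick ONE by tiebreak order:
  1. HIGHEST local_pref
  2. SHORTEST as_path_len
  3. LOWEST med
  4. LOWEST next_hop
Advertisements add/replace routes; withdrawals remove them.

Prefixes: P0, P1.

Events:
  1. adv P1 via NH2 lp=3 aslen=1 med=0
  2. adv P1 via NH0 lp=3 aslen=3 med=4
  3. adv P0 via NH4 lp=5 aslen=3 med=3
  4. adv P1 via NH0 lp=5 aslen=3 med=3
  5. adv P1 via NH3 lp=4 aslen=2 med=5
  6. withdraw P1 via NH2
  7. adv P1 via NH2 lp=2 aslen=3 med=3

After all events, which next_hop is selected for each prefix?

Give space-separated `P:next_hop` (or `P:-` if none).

Answer: P0:NH4 P1:NH0

Derivation:
Op 1: best P0=- P1=NH2
Op 2: best P0=- P1=NH2
Op 3: best P0=NH4 P1=NH2
Op 4: best P0=NH4 P1=NH0
Op 5: best P0=NH4 P1=NH0
Op 6: best P0=NH4 P1=NH0
Op 7: best P0=NH4 P1=NH0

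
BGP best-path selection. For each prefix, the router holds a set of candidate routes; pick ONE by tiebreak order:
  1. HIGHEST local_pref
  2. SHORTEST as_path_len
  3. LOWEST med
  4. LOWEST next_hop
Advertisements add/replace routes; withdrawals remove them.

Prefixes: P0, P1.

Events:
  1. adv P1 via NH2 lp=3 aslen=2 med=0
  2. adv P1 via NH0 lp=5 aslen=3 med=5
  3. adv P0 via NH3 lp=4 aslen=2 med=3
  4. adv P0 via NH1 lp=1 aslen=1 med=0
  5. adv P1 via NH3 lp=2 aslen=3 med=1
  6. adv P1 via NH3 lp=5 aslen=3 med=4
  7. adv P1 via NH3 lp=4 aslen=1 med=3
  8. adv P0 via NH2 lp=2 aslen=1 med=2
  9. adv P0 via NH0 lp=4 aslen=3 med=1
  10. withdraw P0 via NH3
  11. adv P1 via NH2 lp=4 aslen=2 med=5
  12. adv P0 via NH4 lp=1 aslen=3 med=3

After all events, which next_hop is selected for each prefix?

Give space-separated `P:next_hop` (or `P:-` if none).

Op 1: best P0=- P1=NH2
Op 2: best P0=- P1=NH0
Op 3: best P0=NH3 P1=NH0
Op 4: best P0=NH3 P1=NH0
Op 5: best P0=NH3 P1=NH0
Op 6: best P0=NH3 P1=NH3
Op 7: best P0=NH3 P1=NH0
Op 8: best P0=NH3 P1=NH0
Op 9: best P0=NH3 P1=NH0
Op 10: best P0=NH0 P1=NH0
Op 11: best P0=NH0 P1=NH0
Op 12: best P0=NH0 P1=NH0

Answer: P0:NH0 P1:NH0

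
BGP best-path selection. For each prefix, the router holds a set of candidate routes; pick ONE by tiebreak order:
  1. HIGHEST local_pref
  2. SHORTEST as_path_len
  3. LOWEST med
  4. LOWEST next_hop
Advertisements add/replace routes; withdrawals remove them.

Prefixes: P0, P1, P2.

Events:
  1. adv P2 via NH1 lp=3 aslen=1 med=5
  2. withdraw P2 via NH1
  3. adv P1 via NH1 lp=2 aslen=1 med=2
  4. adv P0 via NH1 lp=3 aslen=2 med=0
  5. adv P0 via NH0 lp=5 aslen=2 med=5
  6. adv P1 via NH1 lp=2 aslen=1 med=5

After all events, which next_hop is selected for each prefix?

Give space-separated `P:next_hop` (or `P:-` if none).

Op 1: best P0=- P1=- P2=NH1
Op 2: best P0=- P1=- P2=-
Op 3: best P0=- P1=NH1 P2=-
Op 4: best P0=NH1 P1=NH1 P2=-
Op 5: best P0=NH0 P1=NH1 P2=-
Op 6: best P0=NH0 P1=NH1 P2=-

Answer: P0:NH0 P1:NH1 P2:-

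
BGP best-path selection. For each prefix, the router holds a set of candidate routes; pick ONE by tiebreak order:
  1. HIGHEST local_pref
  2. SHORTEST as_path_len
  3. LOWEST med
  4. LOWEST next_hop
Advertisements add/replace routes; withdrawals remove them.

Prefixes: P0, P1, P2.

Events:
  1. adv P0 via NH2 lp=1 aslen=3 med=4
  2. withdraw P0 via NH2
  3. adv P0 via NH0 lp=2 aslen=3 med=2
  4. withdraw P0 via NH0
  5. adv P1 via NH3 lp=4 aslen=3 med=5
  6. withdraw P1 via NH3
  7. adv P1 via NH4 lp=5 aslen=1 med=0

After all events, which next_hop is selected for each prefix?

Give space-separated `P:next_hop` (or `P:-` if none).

Answer: P0:- P1:NH4 P2:-

Derivation:
Op 1: best P0=NH2 P1=- P2=-
Op 2: best P0=- P1=- P2=-
Op 3: best P0=NH0 P1=- P2=-
Op 4: best P0=- P1=- P2=-
Op 5: best P0=- P1=NH3 P2=-
Op 6: best P0=- P1=- P2=-
Op 7: best P0=- P1=NH4 P2=-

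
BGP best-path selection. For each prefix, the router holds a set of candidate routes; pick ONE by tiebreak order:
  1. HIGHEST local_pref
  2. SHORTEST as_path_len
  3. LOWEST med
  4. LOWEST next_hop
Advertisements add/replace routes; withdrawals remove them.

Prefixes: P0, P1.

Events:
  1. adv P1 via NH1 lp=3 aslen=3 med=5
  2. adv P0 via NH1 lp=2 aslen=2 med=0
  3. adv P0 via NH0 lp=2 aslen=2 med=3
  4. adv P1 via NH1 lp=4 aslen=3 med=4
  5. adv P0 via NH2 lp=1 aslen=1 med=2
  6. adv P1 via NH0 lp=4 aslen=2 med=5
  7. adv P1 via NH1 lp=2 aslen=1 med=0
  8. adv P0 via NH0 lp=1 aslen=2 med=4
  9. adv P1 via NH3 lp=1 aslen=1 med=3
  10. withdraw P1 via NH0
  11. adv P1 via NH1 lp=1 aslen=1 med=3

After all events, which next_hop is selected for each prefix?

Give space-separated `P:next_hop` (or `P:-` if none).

Answer: P0:NH1 P1:NH1

Derivation:
Op 1: best P0=- P1=NH1
Op 2: best P0=NH1 P1=NH1
Op 3: best P0=NH1 P1=NH1
Op 4: best P0=NH1 P1=NH1
Op 5: best P0=NH1 P1=NH1
Op 6: best P0=NH1 P1=NH0
Op 7: best P0=NH1 P1=NH0
Op 8: best P0=NH1 P1=NH0
Op 9: best P0=NH1 P1=NH0
Op 10: best P0=NH1 P1=NH1
Op 11: best P0=NH1 P1=NH1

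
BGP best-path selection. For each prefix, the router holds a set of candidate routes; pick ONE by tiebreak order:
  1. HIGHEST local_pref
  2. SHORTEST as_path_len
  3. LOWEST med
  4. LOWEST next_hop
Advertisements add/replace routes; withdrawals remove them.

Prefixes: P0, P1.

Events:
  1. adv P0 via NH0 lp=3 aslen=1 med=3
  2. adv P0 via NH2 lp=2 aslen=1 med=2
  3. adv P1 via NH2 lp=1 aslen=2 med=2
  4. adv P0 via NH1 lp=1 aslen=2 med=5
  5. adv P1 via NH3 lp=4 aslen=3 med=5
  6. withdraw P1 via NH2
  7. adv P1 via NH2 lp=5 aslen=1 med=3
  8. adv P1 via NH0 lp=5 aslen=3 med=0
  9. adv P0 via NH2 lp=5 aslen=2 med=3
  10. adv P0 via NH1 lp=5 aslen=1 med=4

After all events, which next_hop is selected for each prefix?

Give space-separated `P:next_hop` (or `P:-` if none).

Op 1: best P0=NH0 P1=-
Op 2: best P0=NH0 P1=-
Op 3: best P0=NH0 P1=NH2
Op 4: best P0=NH0 P1=NH2
Op 5: best P0=NH0 P1=NH3
Op 6: best P0=NH0 P1=NH3
Op 7: best P0=NH0 P1=NH2
Op 8: best P0=NH0 P1=NH2
Op 9: best P0=NH2 P1=NH2
Op 10: best P0=NH1 P1=NH2

Answer: P0:NH1 P1:NH2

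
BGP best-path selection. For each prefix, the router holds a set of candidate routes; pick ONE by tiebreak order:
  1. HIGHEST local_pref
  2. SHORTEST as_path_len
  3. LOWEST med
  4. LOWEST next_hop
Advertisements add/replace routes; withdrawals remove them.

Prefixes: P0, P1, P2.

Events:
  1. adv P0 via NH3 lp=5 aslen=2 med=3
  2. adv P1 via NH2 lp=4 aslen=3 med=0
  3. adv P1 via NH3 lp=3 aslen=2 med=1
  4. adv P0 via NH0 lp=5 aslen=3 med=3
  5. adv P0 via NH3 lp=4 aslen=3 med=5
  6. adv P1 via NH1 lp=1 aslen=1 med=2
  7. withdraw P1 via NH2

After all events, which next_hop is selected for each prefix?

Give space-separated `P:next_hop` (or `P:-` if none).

Op 1: best P0=NH3 P1=- P2=-
Op 2: best P0=NH3 P1=NH2 P2=-
Op 3: best P0=NH3 P1=NH2 P2=-
Op 4: best P0=NH3 P1=NH2 P2=-
Op 5: best P0=NH0 P1=NH2 P2=-
Op 6: best P0=NH0 P1=NH2 P2=-
Op 7: best P0=NH0 P1=NH3 P2=-

Answer: P0:NH0 P1:NH3 P2:-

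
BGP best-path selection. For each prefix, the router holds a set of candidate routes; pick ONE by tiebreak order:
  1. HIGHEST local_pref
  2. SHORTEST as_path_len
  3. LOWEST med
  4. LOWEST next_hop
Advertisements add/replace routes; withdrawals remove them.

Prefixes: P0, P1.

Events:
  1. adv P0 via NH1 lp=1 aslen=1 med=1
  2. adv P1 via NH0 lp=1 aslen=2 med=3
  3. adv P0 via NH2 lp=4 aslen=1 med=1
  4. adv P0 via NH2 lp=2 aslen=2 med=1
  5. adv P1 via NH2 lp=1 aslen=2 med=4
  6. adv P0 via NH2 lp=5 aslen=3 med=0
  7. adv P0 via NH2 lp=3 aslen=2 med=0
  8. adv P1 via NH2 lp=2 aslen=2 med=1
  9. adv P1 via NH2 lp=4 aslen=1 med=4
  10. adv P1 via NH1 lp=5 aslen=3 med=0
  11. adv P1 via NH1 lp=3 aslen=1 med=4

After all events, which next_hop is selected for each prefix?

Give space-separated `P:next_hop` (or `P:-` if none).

Answer: P0:NH2 P1:NH2

Derivation:
Op 1: best P0=NH1 P1=-
Op 2: best P0=NH1 P1=NH0
Op 3: best P0=NH2 P1=NH0
Op 4: best P0=NH2 P1=NH0
Op 5: best P0=NH2 P1=NH0
Op 6: best P0=NH2 P1=NH0
Op 7: best P0=NH2 P1=NH0
Op 8: best P0=NH2 P1=NH2
Op 9: best P0=NH2 P1=NH2
Op 10: best P0=NH2 P1=NH1
Op 11: best P0=NH2 P1=NH2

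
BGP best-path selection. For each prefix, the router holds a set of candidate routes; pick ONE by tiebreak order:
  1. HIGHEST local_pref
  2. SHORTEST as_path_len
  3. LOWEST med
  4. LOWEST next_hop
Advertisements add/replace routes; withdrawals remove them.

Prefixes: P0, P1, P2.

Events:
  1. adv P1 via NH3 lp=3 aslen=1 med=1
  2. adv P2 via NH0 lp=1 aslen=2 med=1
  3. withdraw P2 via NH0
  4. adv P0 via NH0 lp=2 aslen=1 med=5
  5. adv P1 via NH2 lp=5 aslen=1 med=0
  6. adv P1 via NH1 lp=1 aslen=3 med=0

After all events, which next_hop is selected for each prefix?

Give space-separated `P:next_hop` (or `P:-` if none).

Op 1: best P0=- P1=NH3 P2=-
Op 2: best P0=- P1=NH3 P2=NH0
Op 3: best P0=- P1=NH3 P2=-
Op 4: best P0=NH0 P1=NH3 P2=-
Op 5: best P0=NH0 P1=NH2 P2=-
Op 6: best P0=NH0 P1=NH2 P2=-

Answer: P0:NH0 P1:NH2 P2:-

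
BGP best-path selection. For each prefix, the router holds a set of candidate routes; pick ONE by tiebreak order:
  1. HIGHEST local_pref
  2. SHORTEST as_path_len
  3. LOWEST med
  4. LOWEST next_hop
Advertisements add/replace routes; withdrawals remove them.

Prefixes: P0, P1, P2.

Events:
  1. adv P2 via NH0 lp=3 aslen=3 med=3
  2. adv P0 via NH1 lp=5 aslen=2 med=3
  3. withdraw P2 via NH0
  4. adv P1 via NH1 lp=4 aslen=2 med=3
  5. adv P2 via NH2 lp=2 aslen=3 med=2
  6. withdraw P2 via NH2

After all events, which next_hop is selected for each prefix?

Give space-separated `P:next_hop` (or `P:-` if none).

Op 1: best P0=- P1=- P2=NH0
Op 2: best P0=NH1 P1=- P2=NH0
Op 3: best P0=NH1 P1=- P2=-
Op 4: best P0=NH1 P1=NH1 P2=-
Op 5: best P0=NH1 P1=NH1 P2=NH2
Op 6: best P0=NH1 P1=NH1 P2=-

Answer: P0:NH1 P1:NH1 P2:-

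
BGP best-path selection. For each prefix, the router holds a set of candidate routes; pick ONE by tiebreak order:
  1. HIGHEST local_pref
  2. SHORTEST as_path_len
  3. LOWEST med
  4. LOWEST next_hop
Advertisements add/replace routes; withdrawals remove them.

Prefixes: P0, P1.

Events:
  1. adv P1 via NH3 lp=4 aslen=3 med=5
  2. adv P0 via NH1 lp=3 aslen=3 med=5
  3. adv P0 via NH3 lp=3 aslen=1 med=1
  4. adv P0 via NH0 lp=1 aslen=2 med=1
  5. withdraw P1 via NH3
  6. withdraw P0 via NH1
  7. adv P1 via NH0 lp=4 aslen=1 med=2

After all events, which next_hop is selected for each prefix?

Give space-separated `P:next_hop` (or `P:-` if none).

Op 1: best P0=- P1=NH3
Op 2: best P0=NH1 P1=NH3
Op 3: best P0=NH3 P1=NH3
Op 4: best P0=NH3 P1=NH3
Op 5: best P0=NH3 P1=-
Op 6: best P0=NH3 P1=-
Op 7: best P0=NH3 P1=NH0

Answer: P0:NH3 P1:NH0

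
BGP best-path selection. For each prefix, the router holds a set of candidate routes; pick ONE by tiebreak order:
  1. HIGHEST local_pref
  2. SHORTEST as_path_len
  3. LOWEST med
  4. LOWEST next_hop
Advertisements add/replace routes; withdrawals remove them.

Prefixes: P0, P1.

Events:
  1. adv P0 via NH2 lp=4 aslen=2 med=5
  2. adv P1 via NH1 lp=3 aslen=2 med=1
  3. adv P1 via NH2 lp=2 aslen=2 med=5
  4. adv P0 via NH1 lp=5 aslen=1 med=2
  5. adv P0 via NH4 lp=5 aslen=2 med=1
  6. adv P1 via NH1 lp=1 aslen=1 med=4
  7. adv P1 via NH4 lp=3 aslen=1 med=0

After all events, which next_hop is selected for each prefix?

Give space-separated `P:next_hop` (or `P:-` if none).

Answer: P0:NH1 P1:NH4

Derivation:
Op 1: best P0=NH2 P1=-
Op 2: best P0=NH2 P1=NH1
Op 3: best P0=NH2 P1=NH1
Op 4: best P0=NH1 P1=NH1
Op 5: best P0=NH1 P1=NH1
Op 6: best P0=NH1 P1=NH2
Op 7: best P0=NH1 P1=NH4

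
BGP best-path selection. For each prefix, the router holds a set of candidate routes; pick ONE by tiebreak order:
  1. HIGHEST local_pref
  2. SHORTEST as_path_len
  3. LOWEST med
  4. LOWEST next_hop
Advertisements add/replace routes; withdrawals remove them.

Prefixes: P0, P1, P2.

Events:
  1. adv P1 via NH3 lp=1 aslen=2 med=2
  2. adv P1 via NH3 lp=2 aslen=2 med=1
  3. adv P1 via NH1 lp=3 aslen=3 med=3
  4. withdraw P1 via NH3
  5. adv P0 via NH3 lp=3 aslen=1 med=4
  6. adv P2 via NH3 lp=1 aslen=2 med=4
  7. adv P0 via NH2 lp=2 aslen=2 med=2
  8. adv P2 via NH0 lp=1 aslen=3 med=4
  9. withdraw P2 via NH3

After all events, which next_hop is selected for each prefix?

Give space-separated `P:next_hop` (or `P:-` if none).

Op 1: best P0=- P1=NH3 P2=-
Op 2: best P0=- P1=NH3 P2=-
Op 3: best P0=- P1=NH1 P2=-
Op 4: best P0=- P1=NH1 P2=-
Op 5: best P0=NH3 P1=NH1 P2=-
Op 6: best P0=NH3 P1=NH1 P2=NH3
Op 7: best P0=NH3 P1=NH1 P2=NH3
Op 8: best P0=NH3 P1=NH1 P2=NH3
Op 9: best P0=NH3 P1=NH1 P2=NH0

Answer: P0:NH3 P1:NH1 P2:NH0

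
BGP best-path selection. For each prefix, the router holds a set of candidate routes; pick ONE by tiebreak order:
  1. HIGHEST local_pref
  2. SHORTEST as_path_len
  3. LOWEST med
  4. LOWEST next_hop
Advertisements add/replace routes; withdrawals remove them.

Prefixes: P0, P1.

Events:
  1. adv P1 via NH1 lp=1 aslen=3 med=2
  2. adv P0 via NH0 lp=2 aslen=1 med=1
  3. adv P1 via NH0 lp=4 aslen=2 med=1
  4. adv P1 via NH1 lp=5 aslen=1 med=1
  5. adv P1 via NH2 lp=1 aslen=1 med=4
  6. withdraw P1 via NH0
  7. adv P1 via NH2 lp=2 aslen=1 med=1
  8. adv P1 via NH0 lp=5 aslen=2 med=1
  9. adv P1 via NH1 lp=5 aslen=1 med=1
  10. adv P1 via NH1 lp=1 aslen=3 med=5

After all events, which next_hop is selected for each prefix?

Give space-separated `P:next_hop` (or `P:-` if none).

Answer: P0:NH0 P1:NH0

Derivation:
Op 1: best P0=- P1=NH1
Op 2: best P0=NH0 P1=NH1
Op 3: best P0=NH0 P1=NH0
Op 4: best P0=NH0 P1=NH1
Op 5: best P0=NH0 P1=NH1
Op 6: best P0=NH0 P1=NH1
Op 7: best P0=NH0 P1=NH1
Op 8: best P0=NH0 P1=NH1
Op 9: best P0=NH0 P1=NH1
Op 10: best P0=NH0 P1=NH0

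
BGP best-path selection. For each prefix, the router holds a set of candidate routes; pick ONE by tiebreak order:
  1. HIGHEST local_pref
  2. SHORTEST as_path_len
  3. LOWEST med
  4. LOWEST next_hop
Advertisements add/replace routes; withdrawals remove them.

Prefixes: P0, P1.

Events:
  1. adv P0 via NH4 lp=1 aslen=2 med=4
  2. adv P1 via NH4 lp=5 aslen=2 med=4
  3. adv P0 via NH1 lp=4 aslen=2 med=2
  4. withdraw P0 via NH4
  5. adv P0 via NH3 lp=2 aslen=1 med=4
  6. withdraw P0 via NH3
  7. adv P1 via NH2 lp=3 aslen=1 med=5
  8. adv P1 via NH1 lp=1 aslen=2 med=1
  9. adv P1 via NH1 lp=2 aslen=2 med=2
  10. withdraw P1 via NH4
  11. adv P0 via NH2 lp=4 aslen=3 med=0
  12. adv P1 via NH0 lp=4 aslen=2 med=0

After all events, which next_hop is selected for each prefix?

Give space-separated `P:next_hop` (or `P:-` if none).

Op 1: best P0=NH4 P1=-
Op 2: best P0=NH4 P1=NH4
Op 3: best P0=NH1 P1=NH4
Op 4: best P0=NH1 P1=NH4
Op 5: best P0=NH1 P1=NH4
Op 6: best P0=NH1 P1=NH4
Op 7: best P0=NH1 P1=NH4
Op 8: best P0=NH1 P1=NH4
Op 9: best P0=NH1 P1=NH4
Op 10: best P0=NH1 P1=NH2
Op 11: best P0=NH1 P1=NH2
Op 12: best P0=NH1 P1=NH0

Answer: P0:NH1 P1:NH0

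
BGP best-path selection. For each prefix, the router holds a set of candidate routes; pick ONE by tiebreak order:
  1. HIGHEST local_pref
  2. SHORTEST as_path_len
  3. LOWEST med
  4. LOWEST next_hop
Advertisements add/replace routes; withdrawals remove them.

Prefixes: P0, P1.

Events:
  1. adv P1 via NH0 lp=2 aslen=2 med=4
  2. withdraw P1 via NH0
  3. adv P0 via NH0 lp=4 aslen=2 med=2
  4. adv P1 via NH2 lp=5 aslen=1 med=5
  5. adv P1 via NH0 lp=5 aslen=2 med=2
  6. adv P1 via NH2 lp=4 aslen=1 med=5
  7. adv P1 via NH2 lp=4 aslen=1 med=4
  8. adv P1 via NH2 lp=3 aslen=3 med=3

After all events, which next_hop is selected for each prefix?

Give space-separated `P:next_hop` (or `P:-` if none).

Answer: P0:NH0 P1:NH0

Derivation:
Op 1: best P0=- P1=NH0
Op 2: best P0=- P1=-
Op 3: best P0=NH0 P1=-
Op 4: best P0=NH0 P1=NH2
Op 5: best P0=NH0 P1=NH2
Op 6: best P0=NH0 P1=NH0
Op 7: best P0=NH0 P1=NH0
Op 8: best P0=NH0 P1=NH0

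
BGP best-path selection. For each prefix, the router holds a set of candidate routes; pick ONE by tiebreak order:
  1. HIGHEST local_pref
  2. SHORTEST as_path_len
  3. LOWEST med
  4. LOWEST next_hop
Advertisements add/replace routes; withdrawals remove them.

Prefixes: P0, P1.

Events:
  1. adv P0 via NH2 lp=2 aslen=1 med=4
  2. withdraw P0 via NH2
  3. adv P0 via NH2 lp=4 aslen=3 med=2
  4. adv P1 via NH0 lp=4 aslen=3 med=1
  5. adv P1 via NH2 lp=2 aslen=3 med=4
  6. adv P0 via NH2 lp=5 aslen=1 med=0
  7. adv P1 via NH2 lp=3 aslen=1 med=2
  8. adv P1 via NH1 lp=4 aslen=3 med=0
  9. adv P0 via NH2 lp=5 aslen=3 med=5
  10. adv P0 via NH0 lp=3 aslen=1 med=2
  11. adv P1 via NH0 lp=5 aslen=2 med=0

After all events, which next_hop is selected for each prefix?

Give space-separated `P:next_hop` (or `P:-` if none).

Answer: P0:NH2 P1:NH0

Derivation:
Op 1: best P0=NH2 P1=-
Op 2: best P0=- P1=-
Op 3: best P0=NH2 P1=-
Op 4: best P0=NH2 P1=NH0
Op 5: best P0=NH2 P1=NH0
Op 6: best P0=NH2 P1=NH0
Op 7: best P0=NH2 P1=NH0
Op 8: best P0=NH2 P1=NH1
Op 9: best P0=NH2 P1=NH1
Op 10: best P0=NH2 P1=NH1
Op 11: best P0=NH2 P1=NH0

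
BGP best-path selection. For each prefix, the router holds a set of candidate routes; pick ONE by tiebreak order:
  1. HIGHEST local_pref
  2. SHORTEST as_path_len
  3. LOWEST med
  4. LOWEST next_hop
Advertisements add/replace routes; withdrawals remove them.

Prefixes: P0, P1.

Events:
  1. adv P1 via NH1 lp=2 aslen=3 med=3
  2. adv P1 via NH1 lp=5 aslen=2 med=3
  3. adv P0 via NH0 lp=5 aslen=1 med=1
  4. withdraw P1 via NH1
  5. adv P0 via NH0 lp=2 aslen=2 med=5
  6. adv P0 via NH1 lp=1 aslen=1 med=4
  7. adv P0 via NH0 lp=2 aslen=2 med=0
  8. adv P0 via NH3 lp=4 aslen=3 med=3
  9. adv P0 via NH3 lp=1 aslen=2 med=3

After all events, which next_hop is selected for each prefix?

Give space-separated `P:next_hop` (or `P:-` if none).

Op 1: best P0=- P1=NH1
Op 2: best P0=- P1=NH1
Op 3: best P0=NH0 P1=NH1
Op 4: best P0=NH0 P1=-
Op 5: best P0=NH0 P1=-
Op 6: best P0=NH0 P1=-
Op 7: best P0=NH0 P1=-
Op 8: best P0=NH3 P1=-
Op 9: best P0=NH0 P1=-

Answer: P0:NH0 P1:-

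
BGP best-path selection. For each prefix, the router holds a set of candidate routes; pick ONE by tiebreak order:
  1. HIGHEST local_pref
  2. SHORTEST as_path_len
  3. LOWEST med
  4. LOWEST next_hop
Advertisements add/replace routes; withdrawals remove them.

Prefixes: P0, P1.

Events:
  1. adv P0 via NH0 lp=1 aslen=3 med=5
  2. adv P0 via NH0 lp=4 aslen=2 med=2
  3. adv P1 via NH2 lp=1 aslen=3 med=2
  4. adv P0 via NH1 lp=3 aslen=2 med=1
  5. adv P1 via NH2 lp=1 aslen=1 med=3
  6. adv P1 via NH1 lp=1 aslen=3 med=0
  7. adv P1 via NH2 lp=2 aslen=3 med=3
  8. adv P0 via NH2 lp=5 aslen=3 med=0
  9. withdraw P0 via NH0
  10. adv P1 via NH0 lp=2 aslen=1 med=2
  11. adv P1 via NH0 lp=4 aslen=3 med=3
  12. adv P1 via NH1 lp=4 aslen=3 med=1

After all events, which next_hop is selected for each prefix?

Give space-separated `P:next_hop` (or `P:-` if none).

Answer: P0:NH2 P1:NH1

Derivation:
Op 1: best P0=NH0 P1=-
Op 2: best P0=NH0 P1=-
Op 3: best P0=NH0 P1=NH2
Op 4: best P0=NH0 P1=NH2
Op 5: best P0=NH0 P1=NH2
Op 6: best P0=NH0 P1=NH2
Op 7: best P0=NH0 P1=NH2
Op 8: best P0=NH2 P1=NH2
Op 9: best P0=NH2 P1=NH2
Op 10: best P0=NH2 P1=NH0
Op 11: best P0=NH2 P1=NH0
Op 12: best P0=NH2 P1=NH1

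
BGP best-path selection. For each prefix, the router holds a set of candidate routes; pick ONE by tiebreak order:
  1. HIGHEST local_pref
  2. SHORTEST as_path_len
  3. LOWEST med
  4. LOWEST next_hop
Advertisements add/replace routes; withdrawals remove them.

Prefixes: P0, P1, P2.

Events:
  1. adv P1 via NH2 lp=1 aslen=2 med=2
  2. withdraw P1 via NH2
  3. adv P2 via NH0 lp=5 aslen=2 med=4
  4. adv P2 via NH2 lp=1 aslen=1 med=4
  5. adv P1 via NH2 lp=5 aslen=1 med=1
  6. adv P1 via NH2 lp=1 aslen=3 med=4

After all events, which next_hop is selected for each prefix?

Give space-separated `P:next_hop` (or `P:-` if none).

Answer: P0:- P1:NH2 P2:NH0

Derivation:
Op 1: best P0=- P1=NH2 P2=-
Op 2: best P0=- P1=- P2=-
Op 3: best P0=- P1=- P2=NH0
Op 4: best P0=- P1=- P2=NH0
Op 5: best P0=- P1=NH2 P2=NH0
Op 6: best P0=- P1=NH2 P2=NH0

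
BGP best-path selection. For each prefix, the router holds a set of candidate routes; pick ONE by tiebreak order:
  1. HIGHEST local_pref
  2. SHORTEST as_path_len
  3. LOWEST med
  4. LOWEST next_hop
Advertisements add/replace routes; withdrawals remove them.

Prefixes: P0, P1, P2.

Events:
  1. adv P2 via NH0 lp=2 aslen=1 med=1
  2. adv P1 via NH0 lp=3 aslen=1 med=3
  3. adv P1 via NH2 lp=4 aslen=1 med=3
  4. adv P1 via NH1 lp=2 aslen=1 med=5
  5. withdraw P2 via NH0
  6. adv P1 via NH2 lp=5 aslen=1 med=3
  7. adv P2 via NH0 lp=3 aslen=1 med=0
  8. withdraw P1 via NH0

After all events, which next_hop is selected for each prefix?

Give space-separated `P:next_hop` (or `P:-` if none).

Op 1: best P0=- P1=- P2=NH0
Op 2: best P0=- P1=NH0 P2=NH0
Op 3: best P0=- P1=NH2 P2=NH0
Op 4: best P0=- P1=NH2 P2=NH0
Op 5: best P0=- P1=NH2 P2=-
Op 6: best P0=- P1=NH2 P2=-
Op 7: best P0=- P1=NH2 P2=NH0
Op 8: best P0=- P1=NH2 P2=NH0

Answer: P0:- P1:NH2 P2:NH0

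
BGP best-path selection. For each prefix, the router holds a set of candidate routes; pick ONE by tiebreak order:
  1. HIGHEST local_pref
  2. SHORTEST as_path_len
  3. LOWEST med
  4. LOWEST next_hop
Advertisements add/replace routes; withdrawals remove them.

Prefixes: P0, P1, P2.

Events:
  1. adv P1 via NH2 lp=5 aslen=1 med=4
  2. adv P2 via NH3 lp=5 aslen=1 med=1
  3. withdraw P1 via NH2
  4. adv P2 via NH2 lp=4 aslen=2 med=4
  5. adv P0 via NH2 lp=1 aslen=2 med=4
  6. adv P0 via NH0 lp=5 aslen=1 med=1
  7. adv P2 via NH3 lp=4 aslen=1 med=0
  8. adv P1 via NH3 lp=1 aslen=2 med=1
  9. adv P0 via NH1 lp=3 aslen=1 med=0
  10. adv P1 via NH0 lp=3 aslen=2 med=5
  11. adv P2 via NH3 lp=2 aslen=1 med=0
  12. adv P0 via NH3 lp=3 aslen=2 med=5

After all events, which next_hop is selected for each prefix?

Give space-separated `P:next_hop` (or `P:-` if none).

Op 1: best P0=- P1=NH2 P2=-
Op 2: best P0=- P1=NH2 P2=NH3
Op 3: best P0=- P1=- P2=NH3
Op 4: best P0=- P1=- P2=NH3
Op 5: best P0=NH2 P1=- P2=NH3
Op 6: best P0=NH0 P1=- P2=NH3
Op 7: best P0=NH0 P1=- P2=NH3
Op 8: best P0=NH0 P1=NH3 P2=NH3
Op 9: best P0=NH0 P1=NH3 P2=NH3
Op 10: best P0=NH0 P1=NH0 P2=NH3
Op 11: best P0=NH0 P1=NH0 P2=NH2
Op 12: best P0=NH0 P1=NH0 P2=NH2

Answer: P0:NH0 P1:NH0 P2:NH2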